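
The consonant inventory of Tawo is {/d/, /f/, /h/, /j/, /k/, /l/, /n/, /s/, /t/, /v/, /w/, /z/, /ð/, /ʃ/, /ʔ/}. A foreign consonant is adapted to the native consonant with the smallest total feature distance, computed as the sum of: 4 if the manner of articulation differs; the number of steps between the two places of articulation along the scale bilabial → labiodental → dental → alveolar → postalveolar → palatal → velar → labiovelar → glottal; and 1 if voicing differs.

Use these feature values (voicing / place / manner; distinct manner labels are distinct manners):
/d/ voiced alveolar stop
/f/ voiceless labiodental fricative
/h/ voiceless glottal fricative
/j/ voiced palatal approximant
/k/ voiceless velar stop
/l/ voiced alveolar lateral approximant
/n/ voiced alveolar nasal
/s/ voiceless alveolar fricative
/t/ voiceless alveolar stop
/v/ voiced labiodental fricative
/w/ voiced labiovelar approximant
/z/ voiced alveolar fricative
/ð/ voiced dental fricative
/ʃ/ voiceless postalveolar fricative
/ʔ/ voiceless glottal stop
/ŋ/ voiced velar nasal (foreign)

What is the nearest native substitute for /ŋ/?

/n/ is closest: same manner (nasal), place distance 3 (velar→alveolar), same voicing; total 3. Next closest is /j/ at distance 5.

n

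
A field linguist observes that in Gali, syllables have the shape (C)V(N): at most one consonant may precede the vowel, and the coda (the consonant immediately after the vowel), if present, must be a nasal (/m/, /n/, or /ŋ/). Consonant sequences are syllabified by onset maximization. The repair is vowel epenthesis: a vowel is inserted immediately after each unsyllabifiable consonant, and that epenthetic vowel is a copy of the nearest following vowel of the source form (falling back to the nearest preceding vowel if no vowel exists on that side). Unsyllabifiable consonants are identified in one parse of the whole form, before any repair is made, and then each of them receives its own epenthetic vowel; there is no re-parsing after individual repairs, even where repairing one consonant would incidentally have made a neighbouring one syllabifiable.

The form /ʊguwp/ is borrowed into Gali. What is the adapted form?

The consonants /w/, /p/ cannot be parsed into a legal (C)V(N) syllable (only a nasal (/m/, /n/, or /ŋ/) is licensed in coda position; onsets are limited to one consonant).
Inserting the epenthetic vowel yields /w/ → /wu/, /p/ → /pu/.

ʊguwupu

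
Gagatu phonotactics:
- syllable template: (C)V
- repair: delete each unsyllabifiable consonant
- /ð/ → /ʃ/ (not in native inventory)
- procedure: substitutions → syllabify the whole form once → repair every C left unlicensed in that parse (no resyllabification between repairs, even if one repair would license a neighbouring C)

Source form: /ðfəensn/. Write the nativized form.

Substitution: /ð/ → /ʃ/, giving /ʃfəensn/.
The consonants /ʃ/, /n/, /s/, /n/ cannot be parsed into a legal (C)V syllable (no codas are permitted; onsets are limited to one consonant).
Deleting the stranded consonants removes /ʃ/, /n/, /s/, /n/.

fəe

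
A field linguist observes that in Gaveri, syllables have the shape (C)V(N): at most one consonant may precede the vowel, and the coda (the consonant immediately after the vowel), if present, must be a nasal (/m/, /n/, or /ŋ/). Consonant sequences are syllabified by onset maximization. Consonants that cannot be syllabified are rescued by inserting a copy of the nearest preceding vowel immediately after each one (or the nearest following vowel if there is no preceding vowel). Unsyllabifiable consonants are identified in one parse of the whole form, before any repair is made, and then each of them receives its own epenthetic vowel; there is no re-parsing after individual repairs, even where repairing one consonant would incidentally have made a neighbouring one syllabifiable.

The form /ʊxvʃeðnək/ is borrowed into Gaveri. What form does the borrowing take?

ʊxʊvʊʃeðenəkə

Syllabifying with onset maximization leaves /x/, /v/, /ð/, /k/ stranded (only a nasal (/m/, /n/, or /ŋ/) is licensed in coda position; onsets are limited to one consonant).
Inserting the epenthetic vowel yields /x/ → /xʊ/, /v/ → /vʊ/, /ð/ → /ðe/, /k/ → /kə/.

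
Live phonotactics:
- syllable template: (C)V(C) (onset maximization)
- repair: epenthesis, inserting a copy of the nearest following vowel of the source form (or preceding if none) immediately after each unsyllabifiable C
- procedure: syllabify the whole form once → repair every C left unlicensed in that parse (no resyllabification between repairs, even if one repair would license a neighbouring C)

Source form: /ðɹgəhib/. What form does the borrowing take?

ðəɹəgəhib

Syllabifying with onset maximization leaves /ð/, /ɹ/ stranded (at most one coda consonant is licensed; onsets are limited to one consonant).
Epenthesis after each stranded consonant: /ð/ → /ðə/, /ɹ/ → /ɹə/.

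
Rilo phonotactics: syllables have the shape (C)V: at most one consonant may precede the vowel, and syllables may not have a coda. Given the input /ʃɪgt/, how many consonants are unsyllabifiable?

Under (C)V, the unsyllabifiable consonants are /g/, /t/ (no codas are permitted; onsets are limited to one consonant).

2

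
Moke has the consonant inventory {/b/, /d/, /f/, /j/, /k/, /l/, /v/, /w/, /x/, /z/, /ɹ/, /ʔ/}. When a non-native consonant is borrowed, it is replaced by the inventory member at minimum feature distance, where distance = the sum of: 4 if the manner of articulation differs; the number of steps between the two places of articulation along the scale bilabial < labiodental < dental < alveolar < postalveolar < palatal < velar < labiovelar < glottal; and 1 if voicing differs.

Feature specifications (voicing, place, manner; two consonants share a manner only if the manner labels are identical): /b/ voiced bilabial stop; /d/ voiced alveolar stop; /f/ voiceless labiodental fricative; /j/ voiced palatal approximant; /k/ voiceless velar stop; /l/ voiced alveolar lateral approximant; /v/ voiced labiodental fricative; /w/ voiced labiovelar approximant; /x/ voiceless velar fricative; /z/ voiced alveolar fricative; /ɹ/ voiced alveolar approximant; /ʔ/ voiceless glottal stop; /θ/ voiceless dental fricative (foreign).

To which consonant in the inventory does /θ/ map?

f

/f/ is closest: same manner (fricative), place distance 1 (dental→labiodental), same voicing; total 1. Next closest is /v/ at distance 2.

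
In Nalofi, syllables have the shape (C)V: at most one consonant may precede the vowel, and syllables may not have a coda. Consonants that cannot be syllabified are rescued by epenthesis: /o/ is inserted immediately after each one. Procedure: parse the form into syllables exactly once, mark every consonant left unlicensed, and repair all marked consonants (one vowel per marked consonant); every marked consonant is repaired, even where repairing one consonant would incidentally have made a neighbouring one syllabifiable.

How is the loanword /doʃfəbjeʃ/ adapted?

The consonants /ʃ/, /b/, /ʃ/ cannot be parsed into a legal (C)V syllable (no codas are permitted; onsets are limited to one consonant).
Each unlicensed consonant becomes the onset of a new syllable: /ʃ/ → /ʃo/, /b/ → /bo/, /ʃ/ → /ʃo/.

doʃofəbojeʃo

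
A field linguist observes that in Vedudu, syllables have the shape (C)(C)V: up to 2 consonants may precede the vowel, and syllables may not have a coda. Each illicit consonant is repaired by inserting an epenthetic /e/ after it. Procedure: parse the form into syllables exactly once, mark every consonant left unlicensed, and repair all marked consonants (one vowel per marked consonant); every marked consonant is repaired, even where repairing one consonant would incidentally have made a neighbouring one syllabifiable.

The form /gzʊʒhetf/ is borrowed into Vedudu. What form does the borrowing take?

gzʊʒhetefe

The consonants /t/, /f/ cannot be parsed into a legal (C)(C)V syllable (no codas are permitted; onsets may contain at most 2 consonants).
Epenthesis after each stranded consonant: /t/ → /te/, /f/ → /fe/.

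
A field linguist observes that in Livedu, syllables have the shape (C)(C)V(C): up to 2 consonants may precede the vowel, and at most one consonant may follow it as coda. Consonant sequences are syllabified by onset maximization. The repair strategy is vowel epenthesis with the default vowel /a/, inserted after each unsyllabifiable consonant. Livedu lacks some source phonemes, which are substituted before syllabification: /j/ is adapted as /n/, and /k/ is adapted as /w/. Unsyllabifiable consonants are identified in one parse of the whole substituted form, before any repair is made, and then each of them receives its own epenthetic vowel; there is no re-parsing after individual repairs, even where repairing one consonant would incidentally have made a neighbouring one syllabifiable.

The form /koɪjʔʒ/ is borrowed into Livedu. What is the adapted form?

Substitution: /k/ → /w/, /j/ → /n/, giving /woɪnʔʒ/.
Syllabifying with onset maximization leaves /ʔ/, /ʒ/ stranded (at most one coda consonant is licensed; onsets may contain at most 2 consonants).
Inserting the epenthetic vowel yields /ʔ/ → /ʔa/, /ʒ/ → /ʒa/.

woɪnʔaʒa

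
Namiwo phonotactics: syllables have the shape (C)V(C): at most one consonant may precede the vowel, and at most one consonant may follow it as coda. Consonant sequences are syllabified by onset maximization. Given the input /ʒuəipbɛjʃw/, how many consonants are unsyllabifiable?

Syllabifying with onset maximization leaves /ʃ/, /w/ stranded (at most one coda consonant is licensed; onsets are limited to one consonant).

2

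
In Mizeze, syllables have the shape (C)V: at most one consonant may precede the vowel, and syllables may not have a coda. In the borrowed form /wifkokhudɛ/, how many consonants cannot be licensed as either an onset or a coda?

2

The consonants /f/, /k/ cannot be parsed into a legal (C)V syllable (no codas are permitted; onsets are limited to one consonant).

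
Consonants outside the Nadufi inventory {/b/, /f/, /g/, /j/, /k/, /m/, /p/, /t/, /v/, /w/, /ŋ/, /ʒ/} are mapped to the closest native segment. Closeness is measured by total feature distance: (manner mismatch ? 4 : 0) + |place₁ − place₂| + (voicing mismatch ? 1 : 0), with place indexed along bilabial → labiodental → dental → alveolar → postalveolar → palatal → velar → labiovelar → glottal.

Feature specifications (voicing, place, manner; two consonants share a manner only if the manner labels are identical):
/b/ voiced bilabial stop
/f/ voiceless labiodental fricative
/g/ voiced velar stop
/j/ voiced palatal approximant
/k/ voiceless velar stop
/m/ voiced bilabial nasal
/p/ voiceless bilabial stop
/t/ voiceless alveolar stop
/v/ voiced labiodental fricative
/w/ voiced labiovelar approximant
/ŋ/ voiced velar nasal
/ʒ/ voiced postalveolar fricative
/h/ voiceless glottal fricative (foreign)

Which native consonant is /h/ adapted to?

/ʒ/ is closest: same manner (fricative), place distance 4 (glottal→postalveolar), voicing differs (+1); total 5. Next closest is /k/ at distance 6.

ʒ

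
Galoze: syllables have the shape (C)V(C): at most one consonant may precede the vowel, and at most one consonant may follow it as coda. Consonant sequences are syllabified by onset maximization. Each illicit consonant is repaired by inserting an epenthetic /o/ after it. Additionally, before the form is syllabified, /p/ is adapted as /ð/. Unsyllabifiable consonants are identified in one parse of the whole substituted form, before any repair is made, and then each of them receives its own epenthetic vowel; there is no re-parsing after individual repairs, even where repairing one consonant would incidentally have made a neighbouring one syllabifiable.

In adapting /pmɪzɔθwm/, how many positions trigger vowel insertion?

After substitution the input is /ðmɪzɔθwm/.
The unsyllabifiable consonants are /ð/, /w/, /m/; each receives one epenthetic vowel.

3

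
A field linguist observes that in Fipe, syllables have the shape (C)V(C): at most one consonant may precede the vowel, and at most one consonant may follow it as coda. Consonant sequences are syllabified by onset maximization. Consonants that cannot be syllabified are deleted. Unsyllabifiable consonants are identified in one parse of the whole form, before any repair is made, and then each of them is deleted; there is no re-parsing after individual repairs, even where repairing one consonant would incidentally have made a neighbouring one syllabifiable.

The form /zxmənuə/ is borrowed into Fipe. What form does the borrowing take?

mənuə

The consonants /z/, /x/ cannot be parsed into a legal (C)V(C) syllable (at most one coda consonant is licensed; onsets are limited to one consonant).
Deleting the stranded consonants removes /z/, /x/.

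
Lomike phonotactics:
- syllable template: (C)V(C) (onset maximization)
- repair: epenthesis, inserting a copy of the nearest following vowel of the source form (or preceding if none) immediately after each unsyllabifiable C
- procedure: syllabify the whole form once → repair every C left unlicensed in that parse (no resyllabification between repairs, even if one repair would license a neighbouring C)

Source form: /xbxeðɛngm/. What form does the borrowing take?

Syllabifying with onset maximization leaves /x/, /b/, /g/, /m/ stranded (at most one coda consonant is licensed; onsets are limited to one consonant).
Each unlicensed consonant becomes the onset of a new syllable: /x/ → /xe/, /b/ → /be/, /g/ → /gɛ/, /m/ → /mɛ/.

xebexeðɛngɛmɛ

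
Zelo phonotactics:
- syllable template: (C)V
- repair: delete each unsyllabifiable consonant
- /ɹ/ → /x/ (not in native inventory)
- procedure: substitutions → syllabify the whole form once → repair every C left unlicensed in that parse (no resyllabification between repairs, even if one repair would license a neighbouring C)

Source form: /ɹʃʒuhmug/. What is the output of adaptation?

Substitution: /ɹ/ → /x/, giving /xʃʒuhmug/.
The consonants /x/, /ʃ/, /h/, /g/ cannot be parsed into a legal (C)V syllable (no codas are permitted; onsets are limited to one consonant).
Each unlicensed consonant is deleted: /x/, /ʃ/, /h/, /g/.

ʒumu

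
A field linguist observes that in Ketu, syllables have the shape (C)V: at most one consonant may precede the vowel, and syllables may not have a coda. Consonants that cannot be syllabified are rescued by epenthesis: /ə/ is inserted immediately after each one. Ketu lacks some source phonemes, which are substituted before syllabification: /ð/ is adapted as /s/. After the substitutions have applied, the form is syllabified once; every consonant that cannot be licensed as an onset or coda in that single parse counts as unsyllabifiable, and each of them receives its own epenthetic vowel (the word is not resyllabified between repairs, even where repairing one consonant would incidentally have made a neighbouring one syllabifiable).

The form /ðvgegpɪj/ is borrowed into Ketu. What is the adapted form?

Substitution: /ð/ → /s/, giving /svgegpɪj/.
Syllabifying with onset maximization leaves /s/, /v/, /g/, /j/ stranded (no codas are permitted; onsets are limited to one consonant).
Inserting the epenthetic vowel yields /s/ → /sə/, /v/ → /və/, /g/ → /gə/, /j/ → /jə/.

səvəgegəpɪjə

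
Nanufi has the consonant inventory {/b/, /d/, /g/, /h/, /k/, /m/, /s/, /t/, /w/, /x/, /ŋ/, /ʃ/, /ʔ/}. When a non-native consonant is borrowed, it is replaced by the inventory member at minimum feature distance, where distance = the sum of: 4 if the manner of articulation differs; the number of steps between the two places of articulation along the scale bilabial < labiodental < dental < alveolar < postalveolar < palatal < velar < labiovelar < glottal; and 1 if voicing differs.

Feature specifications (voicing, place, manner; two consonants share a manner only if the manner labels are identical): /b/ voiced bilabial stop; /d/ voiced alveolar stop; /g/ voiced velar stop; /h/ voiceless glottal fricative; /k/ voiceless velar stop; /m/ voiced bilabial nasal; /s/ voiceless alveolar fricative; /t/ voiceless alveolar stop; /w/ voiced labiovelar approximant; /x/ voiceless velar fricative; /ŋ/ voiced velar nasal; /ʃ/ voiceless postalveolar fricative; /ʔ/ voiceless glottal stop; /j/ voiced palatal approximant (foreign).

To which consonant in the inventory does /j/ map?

/w/ is closest: same manner (approximant), place distance 2 (palatal→labiovelar), same voicing; total 2. Next closest is /g/ at distance 5.

w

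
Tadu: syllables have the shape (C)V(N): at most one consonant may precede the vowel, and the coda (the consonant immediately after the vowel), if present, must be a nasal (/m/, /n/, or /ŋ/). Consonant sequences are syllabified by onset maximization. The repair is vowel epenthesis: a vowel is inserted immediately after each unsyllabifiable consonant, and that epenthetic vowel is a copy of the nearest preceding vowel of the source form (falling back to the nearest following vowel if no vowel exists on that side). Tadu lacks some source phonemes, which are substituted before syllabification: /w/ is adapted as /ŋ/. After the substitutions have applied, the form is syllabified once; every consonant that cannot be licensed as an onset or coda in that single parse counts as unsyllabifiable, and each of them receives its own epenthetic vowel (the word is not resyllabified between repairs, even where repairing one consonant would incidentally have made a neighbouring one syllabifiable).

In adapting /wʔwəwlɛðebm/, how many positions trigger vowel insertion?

After substitution the input is /ŋʔŋəŋlɛðebm/.
The unsyllabifiable consonants are /ŋ/, /ʔ/, /b/, /m/; each receives one epenthetic vowel.

4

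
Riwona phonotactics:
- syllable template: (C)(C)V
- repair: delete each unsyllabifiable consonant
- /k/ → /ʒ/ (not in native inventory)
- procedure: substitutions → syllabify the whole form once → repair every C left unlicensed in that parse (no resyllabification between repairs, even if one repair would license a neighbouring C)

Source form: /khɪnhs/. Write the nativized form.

ʒhɪ

Substitution: /k/ → /ʒ/, giving /ʒhɪnhs/.
Syllabifying with onset maximization leaves /n/, /h/, /s/ stranded (no codas are permitted; onsets may contain at most 2 consonants).
Each unlicensed consonant is deleted: /n/, /h/, /s/.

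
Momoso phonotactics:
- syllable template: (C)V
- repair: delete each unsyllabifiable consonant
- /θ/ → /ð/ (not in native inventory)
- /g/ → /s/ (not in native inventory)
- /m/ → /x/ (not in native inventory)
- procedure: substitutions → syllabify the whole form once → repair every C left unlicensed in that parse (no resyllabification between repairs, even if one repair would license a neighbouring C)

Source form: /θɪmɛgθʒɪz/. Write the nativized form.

Substitution: /θ/ → /ð/, /m/ → /x/, /g/ → /s/, giving /ðɪxɛsðʒɪz/.
Syllabifying with onset maximization leaves /s/, /ð/, /z/ stranded (no codas are permitted; onsets are limited to one consonant).
Deleting the stranded consonants removes /s/, /ð/, /z/.

ðɪxɛʒɪ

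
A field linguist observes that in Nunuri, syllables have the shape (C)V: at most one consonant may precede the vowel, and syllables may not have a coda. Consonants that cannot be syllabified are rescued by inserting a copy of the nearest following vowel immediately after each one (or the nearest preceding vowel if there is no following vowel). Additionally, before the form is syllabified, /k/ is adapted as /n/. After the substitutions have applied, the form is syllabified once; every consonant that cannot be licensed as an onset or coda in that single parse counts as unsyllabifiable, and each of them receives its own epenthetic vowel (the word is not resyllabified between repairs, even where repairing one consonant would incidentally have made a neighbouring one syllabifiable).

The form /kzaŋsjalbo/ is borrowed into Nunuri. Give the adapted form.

nazaŋasajalobo

Substitution: /k/ → /n/, giving /nzaŋsjalbo/.
The consonants /n/, /ŋ/, /s/, /l/ cannot be parsed into a legal (C)V syllable (no codas are permitted; onsets are limited to one consonant).
Inserting the epenthetic vowel yields /n/ → /na/, /ŋ/ → /ŋa/, /s/ → /sa/, /l/ → /lo/.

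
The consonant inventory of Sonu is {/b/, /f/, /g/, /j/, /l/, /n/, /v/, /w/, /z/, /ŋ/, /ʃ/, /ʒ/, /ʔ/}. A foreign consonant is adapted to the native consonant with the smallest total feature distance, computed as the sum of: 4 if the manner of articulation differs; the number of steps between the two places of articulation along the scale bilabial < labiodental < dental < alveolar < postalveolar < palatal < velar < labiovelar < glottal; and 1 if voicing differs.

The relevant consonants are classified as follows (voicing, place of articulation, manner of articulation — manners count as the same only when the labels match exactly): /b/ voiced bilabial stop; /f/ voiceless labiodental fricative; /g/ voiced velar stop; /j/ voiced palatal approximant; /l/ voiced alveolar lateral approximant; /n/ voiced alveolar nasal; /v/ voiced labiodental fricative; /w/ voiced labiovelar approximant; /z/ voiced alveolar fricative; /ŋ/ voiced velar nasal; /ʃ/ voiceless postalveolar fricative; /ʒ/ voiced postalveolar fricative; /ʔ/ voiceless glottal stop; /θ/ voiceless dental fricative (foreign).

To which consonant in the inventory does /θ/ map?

f

/f/ is closest: same manner (fricative), place distance 1 (dental→labiodental), same voicing; total 1. Next closest is /v/ at distance 2.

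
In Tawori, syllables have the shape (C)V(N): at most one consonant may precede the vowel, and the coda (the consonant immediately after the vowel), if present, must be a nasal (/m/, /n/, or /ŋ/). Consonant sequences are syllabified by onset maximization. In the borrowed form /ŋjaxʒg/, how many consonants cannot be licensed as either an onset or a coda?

Under (C)V(N), the unsyllabifiable consonants are /ŋ/, /x/, /ʒ/, /g/ (only a nasal (/m/, /n/, or /ŋ/) is licensed in coda position; onsets are limited to one consonant).

4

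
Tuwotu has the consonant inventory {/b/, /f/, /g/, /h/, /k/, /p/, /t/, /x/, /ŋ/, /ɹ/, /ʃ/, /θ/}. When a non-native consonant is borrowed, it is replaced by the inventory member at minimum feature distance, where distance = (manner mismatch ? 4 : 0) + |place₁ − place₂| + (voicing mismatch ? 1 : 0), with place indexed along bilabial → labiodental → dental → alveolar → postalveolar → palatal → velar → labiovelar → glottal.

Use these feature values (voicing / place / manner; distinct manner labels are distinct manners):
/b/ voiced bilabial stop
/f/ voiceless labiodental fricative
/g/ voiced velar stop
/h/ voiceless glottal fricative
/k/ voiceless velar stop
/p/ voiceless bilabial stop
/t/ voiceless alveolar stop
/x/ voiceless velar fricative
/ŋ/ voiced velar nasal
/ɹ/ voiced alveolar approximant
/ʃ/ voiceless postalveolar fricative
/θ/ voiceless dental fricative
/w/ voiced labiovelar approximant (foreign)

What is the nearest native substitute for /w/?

/ɹ/ is closest: same manner (approximant), place distance 4 (labiovelar→alveolar), same voicing; total 4. Next closest is /g/ at distance 5.

ɹ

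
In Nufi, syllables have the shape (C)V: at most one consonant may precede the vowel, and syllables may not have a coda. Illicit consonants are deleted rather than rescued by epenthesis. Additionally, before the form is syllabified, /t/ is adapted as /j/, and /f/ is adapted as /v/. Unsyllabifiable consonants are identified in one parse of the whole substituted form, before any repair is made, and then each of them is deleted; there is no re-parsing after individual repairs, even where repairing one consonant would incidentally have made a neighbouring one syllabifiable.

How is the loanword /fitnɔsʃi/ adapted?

vinɔʃi

Substitution: /f/ → /v/, /t/ → /j/, giving /vijnɔsʃi/.
The consonants /j/, /s/ cannot be parsed into a legal (C)V syllable (no codas are permitted; onsets are limited to one consonant).
Deleting the stranded consonants removes /j/, /s/.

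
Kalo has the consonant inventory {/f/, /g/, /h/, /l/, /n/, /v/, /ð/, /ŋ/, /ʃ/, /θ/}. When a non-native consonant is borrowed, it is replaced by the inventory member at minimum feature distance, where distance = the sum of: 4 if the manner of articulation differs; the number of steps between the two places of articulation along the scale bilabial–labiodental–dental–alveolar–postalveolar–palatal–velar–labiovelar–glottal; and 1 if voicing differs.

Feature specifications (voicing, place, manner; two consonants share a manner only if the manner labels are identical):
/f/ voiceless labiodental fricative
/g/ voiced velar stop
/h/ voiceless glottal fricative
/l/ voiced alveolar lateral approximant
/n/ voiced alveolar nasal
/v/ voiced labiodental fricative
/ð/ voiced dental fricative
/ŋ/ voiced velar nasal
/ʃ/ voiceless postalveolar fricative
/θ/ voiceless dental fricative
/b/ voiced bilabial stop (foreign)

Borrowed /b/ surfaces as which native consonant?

/v/ is closest: manner differs (stop→fricative, +4), place distance 1 (bilabial→labiodental), same voicing; total 5. Next closest is /f/ at distance 6.

v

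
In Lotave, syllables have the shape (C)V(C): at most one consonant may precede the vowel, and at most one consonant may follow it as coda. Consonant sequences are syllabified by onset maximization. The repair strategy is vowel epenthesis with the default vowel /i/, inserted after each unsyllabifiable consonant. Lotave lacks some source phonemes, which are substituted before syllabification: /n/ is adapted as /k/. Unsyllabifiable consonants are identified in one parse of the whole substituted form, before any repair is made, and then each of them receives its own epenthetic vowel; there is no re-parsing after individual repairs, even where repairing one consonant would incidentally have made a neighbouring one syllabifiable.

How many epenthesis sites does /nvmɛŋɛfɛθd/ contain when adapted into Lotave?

After substitution the input is /kvmɛŋɛfɛθd/.
The unsyllabifiable consonants are /k/, /v/, /d/; each receives one epenthetic vowel.

3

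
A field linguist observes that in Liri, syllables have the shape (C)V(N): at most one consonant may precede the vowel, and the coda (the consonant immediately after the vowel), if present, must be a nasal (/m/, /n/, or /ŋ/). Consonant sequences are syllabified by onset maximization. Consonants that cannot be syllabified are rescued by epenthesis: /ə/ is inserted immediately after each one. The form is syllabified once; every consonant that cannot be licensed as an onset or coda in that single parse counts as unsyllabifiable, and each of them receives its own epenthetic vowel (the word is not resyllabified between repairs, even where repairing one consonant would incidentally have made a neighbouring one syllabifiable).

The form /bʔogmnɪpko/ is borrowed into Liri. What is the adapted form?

The consonants /b/, /g/, /m/, /p/ cannot be parsed into a legal (C)V(N) syllable (only a nasal (/m/, /n/, or /ŋ/) is licensed in coda position; onsets are limited to one consonant).
Epenthesis after each stranded consonant: /b/ → /bə/, /g/ → /gə/, /m/ → /mə/, /p/ → /pə/.

bəʔogəmənɪpəko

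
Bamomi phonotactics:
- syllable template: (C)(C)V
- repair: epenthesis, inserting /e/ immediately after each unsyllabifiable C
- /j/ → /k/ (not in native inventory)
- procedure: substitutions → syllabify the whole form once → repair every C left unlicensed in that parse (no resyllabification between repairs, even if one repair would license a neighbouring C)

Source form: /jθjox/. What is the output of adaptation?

Substitution: /j/ → /k/, giving /kθkox/.
Syllabifying with onset maximization leaves /k/, /x/ stranded (no codas are permitted; onsets may contain at most 2 consonants).
Each unlicensed consonant becomes the onset of a new syllable: /k/ → /ke/, /x/ → /xe/.

keθkoxe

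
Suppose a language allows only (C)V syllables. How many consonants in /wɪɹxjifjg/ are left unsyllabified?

5

Syllabifying with onset maximization leaves /ɹ/, /x/, /f/, /j/, /g/ stranded (no codas are permitted; onsets are limited to one consonant).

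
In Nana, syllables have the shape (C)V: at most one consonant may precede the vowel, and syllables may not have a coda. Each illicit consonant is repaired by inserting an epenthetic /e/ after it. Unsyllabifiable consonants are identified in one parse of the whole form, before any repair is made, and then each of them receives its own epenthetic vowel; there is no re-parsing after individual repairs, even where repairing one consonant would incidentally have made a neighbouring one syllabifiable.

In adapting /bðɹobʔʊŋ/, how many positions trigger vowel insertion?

The unsyllabifiable consonants are /b/, /ð/, /b/, /ŋ/; each receives one epenthetic vowel.

4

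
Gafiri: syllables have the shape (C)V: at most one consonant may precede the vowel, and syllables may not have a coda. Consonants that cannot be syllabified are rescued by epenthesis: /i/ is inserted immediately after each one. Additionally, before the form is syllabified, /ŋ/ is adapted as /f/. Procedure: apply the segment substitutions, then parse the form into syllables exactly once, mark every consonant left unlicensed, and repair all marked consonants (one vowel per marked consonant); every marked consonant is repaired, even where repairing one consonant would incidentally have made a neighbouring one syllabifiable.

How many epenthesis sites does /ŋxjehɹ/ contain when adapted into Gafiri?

After substitution the input is /fxjehɹ/.
The unsyllabifiable consonants are /f/, /x/, /h/, /ɹ/; each receives one epenthetic vowel.

4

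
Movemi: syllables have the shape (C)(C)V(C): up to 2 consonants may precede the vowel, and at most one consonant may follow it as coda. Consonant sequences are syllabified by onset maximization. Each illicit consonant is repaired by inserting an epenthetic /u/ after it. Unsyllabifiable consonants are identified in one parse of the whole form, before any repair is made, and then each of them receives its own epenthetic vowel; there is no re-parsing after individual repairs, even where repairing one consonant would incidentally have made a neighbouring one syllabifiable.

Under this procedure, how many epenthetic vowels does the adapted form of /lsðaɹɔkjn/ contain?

The unsyllabifiable consonants are /l/, /j/, /n/; each receives one epenthetic vowel.

3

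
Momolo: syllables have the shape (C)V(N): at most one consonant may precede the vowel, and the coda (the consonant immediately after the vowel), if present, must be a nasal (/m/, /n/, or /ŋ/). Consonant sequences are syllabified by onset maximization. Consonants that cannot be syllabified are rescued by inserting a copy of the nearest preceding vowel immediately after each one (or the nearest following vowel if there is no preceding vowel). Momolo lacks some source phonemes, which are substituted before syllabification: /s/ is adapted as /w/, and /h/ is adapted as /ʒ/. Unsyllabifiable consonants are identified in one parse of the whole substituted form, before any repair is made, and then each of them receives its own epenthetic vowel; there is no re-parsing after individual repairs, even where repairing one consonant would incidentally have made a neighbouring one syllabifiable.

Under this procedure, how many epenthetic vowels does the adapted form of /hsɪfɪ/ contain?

After substitution the input is /ʒwɪfɪ/.
The unsyllabifiable consonants are /ʒ/; each receives one epenthetic vowel.

1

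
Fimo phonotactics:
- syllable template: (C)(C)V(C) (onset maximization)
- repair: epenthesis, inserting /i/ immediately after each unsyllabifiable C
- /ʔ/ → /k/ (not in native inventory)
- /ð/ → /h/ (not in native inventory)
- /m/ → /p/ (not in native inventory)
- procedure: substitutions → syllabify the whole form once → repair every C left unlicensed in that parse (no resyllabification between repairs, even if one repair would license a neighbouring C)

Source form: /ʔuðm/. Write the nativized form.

kuhpi

Substitution: /ʔ/ → /k/, /ð/ → /h/, /m/ → /p/, giving /kuhp/.
The consonants /p/ cannot be parsed into a legal (C)(C)V(C) syllable (at most one coda consonant is licensed; onsets may contain at most 2 consonants).
Epenthesis after each stranded consonant: /p/ → /pi/.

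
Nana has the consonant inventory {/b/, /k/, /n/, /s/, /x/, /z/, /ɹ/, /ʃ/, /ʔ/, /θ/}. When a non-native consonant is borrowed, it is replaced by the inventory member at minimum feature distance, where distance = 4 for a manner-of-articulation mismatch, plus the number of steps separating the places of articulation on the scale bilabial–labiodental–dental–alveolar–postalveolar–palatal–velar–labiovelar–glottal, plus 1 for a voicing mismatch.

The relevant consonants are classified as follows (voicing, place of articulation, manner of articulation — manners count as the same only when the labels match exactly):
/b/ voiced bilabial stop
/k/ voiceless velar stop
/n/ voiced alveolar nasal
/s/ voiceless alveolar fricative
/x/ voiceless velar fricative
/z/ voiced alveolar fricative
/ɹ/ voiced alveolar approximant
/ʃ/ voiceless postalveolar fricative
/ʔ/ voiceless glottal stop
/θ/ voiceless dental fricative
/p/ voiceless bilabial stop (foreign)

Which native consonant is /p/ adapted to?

/b/ is closest: same manner (stop), place distance 0 (bilabial→bilabial), voicing differs (+1); total 1. Next closest is /k/ at distance 6.

b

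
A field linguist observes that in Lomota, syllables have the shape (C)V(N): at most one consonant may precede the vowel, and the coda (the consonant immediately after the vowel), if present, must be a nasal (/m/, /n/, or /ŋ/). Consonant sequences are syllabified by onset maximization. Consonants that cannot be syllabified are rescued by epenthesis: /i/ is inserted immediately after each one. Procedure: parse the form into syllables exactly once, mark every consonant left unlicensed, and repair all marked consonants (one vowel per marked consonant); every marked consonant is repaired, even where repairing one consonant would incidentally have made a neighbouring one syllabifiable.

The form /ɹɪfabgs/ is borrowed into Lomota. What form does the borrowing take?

Syllabifying with onset maximization leaves /b/, /g/, /s/ stranded (only a nasal (/m/, /n/, or /ŋ/) is licensed in coda position; onsets are limited to one consonant).
Inserting the epenthetic vowel yields /b/ → /bi/, /g/ → /gi/, /s/ → /si/.

ɹɪfabigisi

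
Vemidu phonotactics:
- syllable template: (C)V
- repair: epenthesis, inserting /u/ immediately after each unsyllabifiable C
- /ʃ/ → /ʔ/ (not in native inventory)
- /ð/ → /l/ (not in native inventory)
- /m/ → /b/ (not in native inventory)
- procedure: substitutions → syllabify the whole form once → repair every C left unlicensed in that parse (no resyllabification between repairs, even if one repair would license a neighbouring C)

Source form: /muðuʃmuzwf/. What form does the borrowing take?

Substitution: /m/ → /b/, /ð/ → /l/, /ʃ/ → /ʔ/, giving /buluʔbuzwf/.
Under (C)V, the unsyllabifiable consonants are /ʔ/, /z/, /w/, /f/ (no codas are permitted; onsets are limited to one consonant).
Each unlicensed consonant becomes the onset of a new syllable: /ʔ/ → /ʔu/, /z/ → /zu/, /w/ → /wu/, /f/ → /fu/.

buluʔubuzuwufu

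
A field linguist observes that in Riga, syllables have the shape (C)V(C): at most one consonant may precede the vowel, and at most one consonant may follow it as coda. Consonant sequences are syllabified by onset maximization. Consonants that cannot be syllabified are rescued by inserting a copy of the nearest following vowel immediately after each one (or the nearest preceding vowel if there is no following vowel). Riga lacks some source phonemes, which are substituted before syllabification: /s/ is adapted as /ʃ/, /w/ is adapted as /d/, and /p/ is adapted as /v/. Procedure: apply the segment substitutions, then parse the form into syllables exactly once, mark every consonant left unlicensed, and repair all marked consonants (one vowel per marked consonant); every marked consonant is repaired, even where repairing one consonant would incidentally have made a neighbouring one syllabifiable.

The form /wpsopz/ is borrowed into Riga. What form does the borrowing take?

Substitution: /w/ → /d/, /p/ → /v/, /s/ → /ʃ/, giving /dvʃovz/.
Under (C)V(C), the unsyllabifiable consonants are /d/, /v/, /z/ (at most one coda consonant is licensed; onsets are limited to one consonant).
Inserting the epenthetic vowel yields /d/ → /do/, /v/ → /vo/, /z/ → /zo/.

dovoʃovzo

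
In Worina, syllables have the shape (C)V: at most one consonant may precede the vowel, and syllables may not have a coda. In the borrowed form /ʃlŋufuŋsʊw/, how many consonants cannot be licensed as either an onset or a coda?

Syllabifying with onset maximization leaves /ʃ/, /l/, /ŋ/, /w/ stranded (no codas are permitted; onsets are limited to one consonant).

4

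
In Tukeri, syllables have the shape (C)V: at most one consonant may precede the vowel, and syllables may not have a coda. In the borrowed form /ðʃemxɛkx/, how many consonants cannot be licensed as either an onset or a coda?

Syllabifying with onset maximization leaves /ð/, /m/, /k/, /x/ stranded (no codas are permitted; onsets are limited to one consonant).

4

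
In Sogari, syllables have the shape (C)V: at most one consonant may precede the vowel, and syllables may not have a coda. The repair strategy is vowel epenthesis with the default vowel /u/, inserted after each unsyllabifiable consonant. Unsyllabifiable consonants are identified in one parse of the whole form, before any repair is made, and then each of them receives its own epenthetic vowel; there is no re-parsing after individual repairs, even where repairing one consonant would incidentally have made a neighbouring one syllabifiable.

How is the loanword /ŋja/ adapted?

Syllabifying with onset maximization leaves /ŋ/ stranded (no codas are permitted; onsets are limited to one consonant).
Each unlicensed consonant becomes the onset of a new syllable: /ŋ/ → /ŋu/.

ŋuja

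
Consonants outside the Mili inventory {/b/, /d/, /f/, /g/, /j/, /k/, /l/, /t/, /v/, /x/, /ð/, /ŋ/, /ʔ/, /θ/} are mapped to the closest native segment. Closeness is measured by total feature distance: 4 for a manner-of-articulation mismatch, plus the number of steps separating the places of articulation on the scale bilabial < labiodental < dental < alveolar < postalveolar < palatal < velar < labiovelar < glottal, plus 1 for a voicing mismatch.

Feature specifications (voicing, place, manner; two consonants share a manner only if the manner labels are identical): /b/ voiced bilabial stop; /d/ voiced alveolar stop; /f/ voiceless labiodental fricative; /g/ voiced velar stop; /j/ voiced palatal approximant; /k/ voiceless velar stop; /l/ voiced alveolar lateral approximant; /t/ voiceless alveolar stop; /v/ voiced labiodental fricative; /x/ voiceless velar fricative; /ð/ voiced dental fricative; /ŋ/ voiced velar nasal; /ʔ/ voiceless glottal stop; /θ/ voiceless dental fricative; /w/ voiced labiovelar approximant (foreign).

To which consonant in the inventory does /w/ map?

/j/ is closest: same manner (approximant), place distance 2 (labiovelar→palatal), same voicing; total 2. Next closest is /g/ at distance 5.

j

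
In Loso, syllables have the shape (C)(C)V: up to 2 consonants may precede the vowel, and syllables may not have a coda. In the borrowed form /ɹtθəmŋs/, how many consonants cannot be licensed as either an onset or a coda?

4

The consonants /ɹ/, /m/, /ŋ/, /s/ cannot be parsed into a legal (C)(C)V syllable (no codas are permitted; onsets may contain at most 2 consonants).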